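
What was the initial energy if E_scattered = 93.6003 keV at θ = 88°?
113.7000 keV

Convert final energy to wavelength (hc ≈ 1239.842 keV·pm):
λ' = hc/E' = 1239.842 / 93.6003 = 13.2461 pm

Calculate the Compton shift:
Δλ = λ_C(1 - cos(88°))
Δλ = 2.4263 × (1 - cos(88°))
Δλ = 2.3416 pm

Initial wavelength:
λ = λ' - Δλ = 13.2461 - 2.3416 = 10.9045 pm

Initial energy:
E = hc/λ = 1239.842 / 10.9045 = 113.7000 keV

(Intermediate values are shown rounded; full precision is carried through to the final answer.)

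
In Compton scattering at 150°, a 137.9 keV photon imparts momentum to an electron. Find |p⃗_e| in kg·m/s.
1.1870e-22 kg·m/s

The electron is initially at rest, so by conservation of momentum:
p⃗_e = p⃗₀ − p⃗'  (incident photon momentum minus scattered photon momentum)

Photon momentum magnitudes (p = h/λ = E/c):
λ₀ = hc/E₀ = 8.9909 pm → p₀ = h/λ₀ = 7.3698e-23 kg·m/s
Δλ = λ_C(1 − cos 150°) = 4.5276 pm
λ' = 13.5184 pm → p' = h/λ' = 4.9015e-23 kg·m/s

The scattered photon makes angle θ = 150° with the incident direction, so by the law of cosines:
|p⃗_e|² = p₀² + p'² − 2p₀p'cos θ
|p⃗_e|² = (7.3698e-23)² + (4.9015e-23)² − 2·7.3698e-23·4.9015e-23·cos(150°)
|p⃗_e| = 1.1870e-22 kg·m/s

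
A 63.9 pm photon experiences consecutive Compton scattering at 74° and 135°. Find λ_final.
69.7995 pm

Apply Compton shift twice:

First scattering at θ₁ = 74°:
Δλ₁ = λ_C(1 - cos(74°))
Δλ₁ = 2.4263 × 0.7244
Δλ₁ = 1.7575 pm

After first scattering:
λ₁ = 63.9 + 1.7575 = 65.6575 pm

Second scattering at θ₂ = 135°:
Δλ₂ = λ_C(1 - cos(135°))
Δλ₂ = 2.4263 × 1.7071
Δλ₂ = 4.1420 pm

Final wavelength:
λ₂ = 65.6575 + 4.1420 = 69.7995 pm

Total shift: Δλ_total = 1.7575 + 4.1420 = 5.8995 pm

(Intermediate values are shown rounded; full precision is carried through to the final answer.)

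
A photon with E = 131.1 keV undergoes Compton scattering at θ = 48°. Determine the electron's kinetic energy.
10.2579 keV

By energy conservation: K_e = E_initial - E_final

First find the scattered photon energy:
Initial wavelength: λ = hc/E = 9.4572 pm
Compton shift: Δλ = λ_C(1 - cos(48°)) = 0.8028 pm
Final wavelength: λ' = 9.4572 + 0.8028 = 10.2600 pm
Final photon energy: E' = hc/λ' = 120.8421 keV

Electron kinetic energy:
K_e = E - E' = 131.1000 - 120.8421 = 10.2579 keV

(Intermediate values are shown rounded; full precision is carried through to the final answer.)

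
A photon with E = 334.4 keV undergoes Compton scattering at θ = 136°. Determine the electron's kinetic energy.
177.0459 keV

By energy conservation: K_e = E_initial - E_final

First find the scattered photon energy:
Initial wavelength: λ = hc/E = 3.7077 pm
Compton shift: Δλ = λ_C(1 - cos(136°)) = 4.1717 pm
Final wavelength: λ' = 3.7077 + 4.1717 = 7.8793 pm
Final photon energy: E' = hc/λ' = 157.3541 keV

Electron kinetic energy:
K_e = E - E' = 334.4000 - 157.3541 = 177.0459 keV

(Intermediate values are shown rounded; full precision is carried through to the final answer.)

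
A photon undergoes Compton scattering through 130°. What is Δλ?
3.9859 pm

Using the Compton scattering formula:
Δλ = λ_C(1 - cos θ)

where λ_C = h/(m_e·c) ≈ 2.4263 pm is the Compton wavelength of an electron.

For θ = 130°:
cos(130°) = -0.6428
1 - cos(130°) = 1.6428

Δλ = 2.4263 × 1.6428
Δλ = 3.9859 pm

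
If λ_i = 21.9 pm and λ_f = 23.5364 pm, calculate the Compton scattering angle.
71.00°

First find the wavelength shift:
Δλ = λ' - λ = 23.5364 - 21.9 = 1.6364 pm

Using Δλ = λ_C(1 - cos θ), with λ_C = h/(m_e·c) ≈ 2.42631024 pm:
cos θ = 1 - Δλ/λ_C
cos θ = 1 - 1.6364/2.42631024
cos θ = 0.325560

θ = arccos(0.325560)
θ = 71.00°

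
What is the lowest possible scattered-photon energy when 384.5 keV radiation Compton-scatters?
153.4994 keV (at θ = 180°)

The scattered photon has minimum energy when its wavelength is maximum, i.e., when the Compton shift Δλ = λ_C(1 − cos θ) is maximum. This occurs at θ = 180° (backscattering), giving Δλ_max = 2λ_C = 4.8526 pm.

Initial wavelength: λ₀ = hc/E₀ = 3.2246 pm
Maximum final wavelength: λ'_max = λ₀ + 2λ_C = 3.2246 + 4.8526 = 8.0772 pm
Minimum final energy: E'_min = hc/λ'_max = 153.4994 keV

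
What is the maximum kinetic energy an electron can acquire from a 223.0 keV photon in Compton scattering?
103.9270 keV

Maximum energy transfer occurs at θ = 180° (backscattering).

Initial photon: E₀ = 223.0 keV → λ₀ = 5.5598 pm

Maximum Compton shift (at 180°):
Δλ_max = 2λ_C = 2 × 2.4263 = 4.8526 pm

Final wavelength:
λ' = 5.5598 + 4.8526 = 10.4124 pm

Minimum photon energy (maximum energy to electron):
E'_min = hc/λ' = 119.0730 keV

Maximum electron kinetic energy:
K_max = E₀ - E'_min = 223.0000 - 119.0730 = 103.9270 keV

(Intermediate values are shown rounded; full precision is carried through to the final answer.)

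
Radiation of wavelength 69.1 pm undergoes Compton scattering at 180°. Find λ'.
73.9526 pm

Using the Compton formula: λ' = λ + λ_C(1 − cos θ)

For θ = 180°, cos θ = -1 (exact) = -1.0000, so:
1 − cos 180° = 1 − (-1) = 2.0000

Δλ = λ_C × 2.0000 = 2.4263 × 2.0000 = 4.8526 pm

λ' = 69.1 + 4.8526 = 73.9526 pm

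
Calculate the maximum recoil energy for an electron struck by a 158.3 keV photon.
60.5581 keV

Maximum energy transfer occurs at θ = 180° (backscattering).

Initial photon: E₀ = 158.3 keV → λ₀ = 7.8322 pm

Maximum Compton shift (at 180°):
Δλ_max = 2λ_C = 2 × 2.4263 = 4.8526 pm

Final wavelength:
λ' = 7.8322 + 4.8526 = 12.6849 pm

Minimum photon energy (maximum energy to electron):
E'_min = hc/λ' = 97.7419 keV

Maximum electron kinetic energy:
K_max = E₀ - E'_min = 158.3000 - 97.7419 = 60.5581 keV

(Intermediate values are shown rounded; full precision is carried through to the final answer.)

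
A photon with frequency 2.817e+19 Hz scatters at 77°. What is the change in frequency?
4.230e+18 Hz (decrease)

Convert frequency to wavelength (c = 299792458 m/s):
λ₀ = c/f₀ = 299792458/2.817e+19 = 1.0642260e-11 m = 10.6423 pm

Calculate Compton shift:
Δλ = λ_C(1 - cos(77°)) = 1.8805 pm

Final wavelength:
λ' = λ₀ + Δλ = 10.6423 + 1.8805 = 12.5228 pm

Final frequency:
f' = c/λ' = 299792458/1.2522769e-11 = 2.3939790e+19 Hz

Frequency shift (decrease):
Δf = f₀ - f' = 2.817e+19 - 2.3939790e+19 = 4.230e+18 Hz

(Intermediate values are shown rounded; full precision is carried through to the final answer.)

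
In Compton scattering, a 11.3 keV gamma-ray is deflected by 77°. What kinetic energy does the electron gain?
0.1904 keV

By energy conservation: K_e = E_initial - E_final

First find the scattered photon energy:
Initial wavelength: λ = hc/E = 109.7205 pm
Compton shift: Δλ = λ_C(1 - cos(77°)) = 1.8805 pm
Final wavelength: λ' = 109.7205 + 1.8805 = 111.6010 pm
Final photon energy: E' = hc/λ' = 11.1096 keV

Electron kinetic energy:
K_e = E - E' = 11.3000 - 11.1096 = 0.1904 keV

(Intermediate values are shown rounded; full precision is carried through to the final answer.)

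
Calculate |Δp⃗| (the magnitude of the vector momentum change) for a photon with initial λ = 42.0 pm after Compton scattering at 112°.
2.5205e-23 kg·m/s

Photon momentum magnitude is p = h/λ.

Initial momentum:
p₀ = h/λ = 6.6261e-34/4.2000e-11 = 1.5776e-23 kg·m/s

After scattering:
λ' = λ + Δλ = 42.0 + 3.3352 = 45.3352 pm
p' = h/λ' = 6.6261e-34/4.5335e-11 = 1.4616e-23 kg·m/s

Momentum is a vector; the scattered photon's direction makes angle θ = 112° with the incident direction. The magnitude of the vector change Δp⃗ = p⃗₀ − p⃗' is found from the law of cosines:
|Δp⃗|² = p₀² + p'² − 2p₀p'cos θ
|Δp⃗|² = (1.5776e-23)² + (1.4616e-23)² − 2·1.5776e-23·1.4616e-23·cos(112°)
|Δp⃗| = 2.5205e-23 kg·m/s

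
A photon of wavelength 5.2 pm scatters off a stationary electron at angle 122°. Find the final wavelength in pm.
8.9121 pm

Using the Compton scattering formula:
λ' = λ + Δλ = λ + λ_C(1 - cos θ)

Given:
- Initial wavelength λ = 5.2 pm
- Scattering angle θ = 122°
- Compton wavelength λ_C ≈ 2.4263 pm

Calculate the shift:
Δλ = 2.4263 × (1 - cos(122°))
Δλ = 2.4263 × 1.5299
Δλ = 3.7121 pm

Final wavelength:
λ' = 5.2 + 3.7121 = 8.9121 pm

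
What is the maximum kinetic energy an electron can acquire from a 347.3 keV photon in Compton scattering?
200.0952 keV

Maximum energy transfer occurs at θ = 180° (backscattering).

Initial photon: E₀ = 347.3 keV → λ₀ = 3.5699 pm

Maximum Compton shift (at 180°):
Δλ_max = 2λ_C = 2 × 2.4263 = 4.8526 pm

Final wavelength:
λ' = 3.5699 + 4.8526 = 8.4226 pm

Minimum photon energy (maximum energy to electron):
E'_min = hc/λ' = 147.2048 keV

Maximum electron kinetic energy:
K_max = E₀ - E'_min = 347.3000 - 147.2048 = 200.0952 keV

(Intermediate values are shown rounded; full precision is carried through to the final answer.)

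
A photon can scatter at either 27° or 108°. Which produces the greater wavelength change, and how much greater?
108° produces the larger shift by a factor of 12.010

Calculate both shifts using Δλ = λ_C(1 - cos θ):

For θ₁ = 27°:
Δλ₁ = 2.4263 × (1 - cos(27°))
Δλ₁ = 2.4263 × 0.1090
Δλ₁ = 0.2645 pm

For θ₂ = 108°:
Δλ₂ = 2.4263 × (1 - cos(108°))
Δλ₂ = 2.4263 × 1.3090
Δλ₂ = 3.1761 pm

The 108° angle produces the larger shift.
Ratio: 3.1761/0.2645 = 12.010

(Intermediate values are shown rounded; full precision is carried through to the final answer.)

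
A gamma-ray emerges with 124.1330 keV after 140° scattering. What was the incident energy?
217.4002 keV

Convert final energy to wavelength (hc ≈ 1239.842 keV·pm):
λ' = hc/E' = 1239.842 / 124.1330 = 9.9880 pm

Calculate the Compton shift:
Δλ = λ_C(1 - cos(140°))
Δλ = 2.4263 × (1 - cos(140°))
Δλ = 4.2850 pm

Initial wavelength:
λ = λ' - Δλ = 9.9880 - 4.2850 = 5.7030 pm

Initial energy:
E = hc/λ = 1239.842 / 5.7030 = 217.4002 keV

(Intermediate values are shown rounded; full precision is carried through to the final answer.)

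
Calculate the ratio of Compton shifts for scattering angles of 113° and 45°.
113° produces the larger shift by a factor of 4.748

Calculate both shifts using Δλ = λ_C(1 - cos θ):

For θ₁ = 45°:
Δλ₁ = 2.4263 × (1 - cos(45°))
Δλ₁ = 2.4263 × 0.2929
Δλ₁ = 0.7106 pm

For θ₂ = 113°:
Δλ₂ = 2.4263 × (1 - cos(113°))
Δλ₂ = 2.4263 × 1.3907
Δλ₂ = 3.3743 pm

The 113° angle produces the larger shift.
Ratio: 3.3743/0.7106 = 4.748

(Intermediate values are shown rounded; full precision is carried through to the final answer.)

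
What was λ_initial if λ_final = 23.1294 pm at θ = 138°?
18.9000 pm

From λ' = λ + Δλ, we have λ = λ' - Δλ

First calculate the Compton shift:
Δλ = λ_C(1 - cos θ)
Δλ = 2.4263 × (1 - cos(138°))
Δλ = 2.4263 × 1.7431
Δλ = 4.2294 pm

Initial wavelength:
λ = λ' - Δλ
λ = 23.1294 - 4.2294
λ = 18.9000 pm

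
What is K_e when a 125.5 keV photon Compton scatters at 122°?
34.2766 keV

By energy conservation: K_e = E_initial - E_final

First find the scattered photon energy:
Initial wavelength: λ = hc/E = 9.8792 pm
Compton shift: Δλ = λ_C(1 - cos(122°)) = 3.7121 pm
Final wavelength: λ' = 9.8792 + 3.7121 = 13.5913 pm
Final photon energy: E' = hc/λ' = 91.2234 keV

Electron kinetic energy:
K_e = E - E' = 125.5000 - 91.2234 = 34.2766 keV

(Intermediate values are shown rounded; full precision is carried through to the final answer.)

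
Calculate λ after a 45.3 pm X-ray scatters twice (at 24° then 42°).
46.1330 pm

Apply Compton shift twice:

First scattering at θ₁ = 24°:
Δλ₁ = λ_C(1 - cos(24°))
Δλ₁ = 2.4263 × 0.0865
Δλ₁ = 0.2098 pm

After first scattering:
λ₁ = 45.3 + 0.2098 = 45.5098 pm

Second scattering at θ₂ = 42°:
Δλ₂ = λ_C(1 - cos(42°))
Δλ₂ = 2.4263 × 0.2569
Δλ₂ = 0.6232 pm

Final wavelength:
λ₂ = 45.5098 + 0.6232 = 46.1330 pm

Total shift: Δλ_total = 0.2098 + 0.6232 = 0.8330 pm

(Intermediate values are shown rounded; full precision is carried through to the final answer.)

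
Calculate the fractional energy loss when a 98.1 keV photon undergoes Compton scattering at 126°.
0.2336 (or 23.36%)

Calculate initial and final photon energies:

Initial: E₀ = 98.1 keV → λ₀ = 12.6386 pm
Compton shift: Δλ = 3.8525 pm
Final wavelength: λ' = 16.4910 pm
Final energy: E' = 75.1829 keV

Fractional energy loss:
(E₀ - E')/E₀ = (98.1000 - 75.1829)/98.1000
= 22.9171/98.1000
= 0.2336
= 23.36%

(Intermediate values are shown rounded; full precision is carried through to the final answer.)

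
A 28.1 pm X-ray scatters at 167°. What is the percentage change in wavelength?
17.0478%

Calculate the Compton shift:
Δλ = λ_C(1 - cos(167°))
Δλ = 2.4263 × (1 - cos(167°))
Δλ = 2.4263 × 1.9744
Δλ = 4.7904 pm

Percentage change:
(Δλ/λ₀) × 100 = (4.7904/28.1) × 100
= 17.0478%

(Intermediate values are shown rounded; full precision is carried through to the final answer.)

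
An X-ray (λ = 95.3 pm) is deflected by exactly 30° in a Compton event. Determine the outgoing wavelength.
95.6251 pm

Using the Compton formula: λ' = λ + λ_C(1 − cos θ)

For θ = 30°, cos θ = √3/2 (exact) ≈ 0.8660, so:
1 − cos 30° = 1 − (√3/2) ≈ 0.1340

Δλ = λ_C × 0.1340 = 2.4263 × 0.1340 = 0.3251 pm

λ' = 95.3 + 0.3251 = 95.6251 pm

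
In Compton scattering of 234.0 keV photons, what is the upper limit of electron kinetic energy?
111.8612 keV

Maximum energy transfer occurs at θ = 180° (backscattering).

Initial photon: E₀ = 234.0 keV → λ₀ = 5.2985 pm

Maximum Compton shift (at 180°):
Δλ_max = 2λ_C = 2 × 2.4263 = 4.8526 pm

Final wavelength:
λ' = 5.2985 + 4.8526 = 10.1511 pm

Minimum photon energy (maximum energy to electron):
E'_min = hc/λ' = 122.1388 keV

Maximum electron kinetic energy:
K_max = E₀ - E'_min = 234.0000 - 122.1388 = 111.8612 keV

(Intermediate values are shown rounded; full precision is carried through to the final answer.)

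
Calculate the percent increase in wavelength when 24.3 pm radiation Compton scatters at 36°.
1.9069%

Calculate the Compton shift:
Δλ = λ_C(1 - cos(36°))
Δλ = 2.4263 × (1 - cos(36°))
Δλ = 2.4263 × 0.1910
Δλ = 0.4634 pm

Percentage change:
(Δλ/λ₀) × 100 = (0.4634/24.3) × 100
= 1.9069%

(Intermediate values are shown rounded; full precision is carried through to the final answer.)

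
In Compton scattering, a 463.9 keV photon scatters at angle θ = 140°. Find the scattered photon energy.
178.1991 keV

First convert energy to wavelength:
λ = hc/E, with hc ≈ 1239.842 keV·pm (i.e. 1239.842 eV·nm)

For E = 463.9 keV = 463900 eV:
λ = 1239.842 keV·pm / 463.9 keV
λ = 2.6726 pm

Calculate the Compton shift:
Δλ = λ_C(1 - cos(140°)) = 2.4263 × 1.7660
Δλ = 4.2850 pm

Final wavelength:
λ' = 2.6726 + 4.2850 = 6.9576 pm

Final energy:
E' = hc/λ' = 1239.842 / 6.9576 = 178.1991 keV

(Intermediate values are shown rounded; full precision is carried through to the final answer.)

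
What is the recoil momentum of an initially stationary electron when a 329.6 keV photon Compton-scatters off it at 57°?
1.5311e-22 kg·m/s

The electron is initially at rest, so by conservation of momentum:
p⃗_e = p⃗₀ − p⃗'  (incident photon momentum minus scattered photon momentum)

Photon momentum magnitudes (p = h/λ = E/c):
λ₀ = hc/E₀ = 3.7617 pm → p₀ = h/λ₀ = 1.7615e-22 kg·m/s
Δλ = λ_C(1 − cos 57°) = 1.1048 pm
λ' = 4.8665 pm → p' = h/λ' = 1.3616e-22 kg·m/s

The scattered photon makes angle θ = 57° with the incident direction, so by the law of cosines:
|p⃗_e|² = p₀² + p'² − 2p₀p'cos θ
|p⃗_e|² = (1.7615e-22)² + (1.3616e-22)² − 2·1.7615e-22·1.3616e-22·cos(57°)
|p⃗_e| = 1.5311e-22 kg·m/s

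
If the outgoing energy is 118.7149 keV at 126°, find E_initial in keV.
188.0999 keV

Convert final energy to wavelength (hc ≈ 1239.842 keV·pm):
λ' = hc/E' = 1239.842 / 118.7149 = 10.4439 pm

Calculate the Compton shift:
Δλ = λ_C(1 - cos(126°))
Δλ = 2.4263 × (1 - cos(126°))
Δλ = 3.8525 pm

Initial wavelength:
λ = λ' - Δλ = 10.4439 - 3.8525 = 6.5914 pm

Initial energy:
E = hc/λ = 1239.842 / 6.5914 = 188.0999 keV

(Intermediate values are shown rounded; full precision is carried through to the final answer.)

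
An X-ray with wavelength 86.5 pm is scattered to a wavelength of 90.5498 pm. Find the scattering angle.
132.00°

First find the wavelength shift:
Δλ = λ' - λ = 90.5498 - 86.5 = 4.0498 pm

Using Δλ = λ_C(1 - cos θ), with λ_C = h/(m_e·c) ≈ 2.42631024 pm:
cos θ = 1 - Δλ/λ_C
cos θ = 1 - 4.0498/2.42631024
cos θ = -0.669119

θ = arccos(-0.669119)
θ = 132.00°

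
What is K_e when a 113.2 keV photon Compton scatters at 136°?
31.2233 keV

By energy conservation: K_e = E_initial - E_final

First find the scattered photon energy:
Initial wavelength: λ = hc/E = 10.9527 pm
Compton shift: Δλ = λ_C(1 - cos(136°)) = 4.1717 pm
Final wavelength: λ' = 10.9527 + 4.1717 = 15.1243 pm
Final photon energy: E' = hc/λ' = 81.9767 keV

Electron kinetic energy:
K_e = E - E' = 113.2000 - 81.9767 = 31.2233 keV

(Intermediate values are shown rounded; full precision is carried through to the final answer.)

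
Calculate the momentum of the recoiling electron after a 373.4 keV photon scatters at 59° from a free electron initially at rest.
1.7676e-22 kg·m/s

The electron is initially at rest, so by conservation of momentum:
p⃗_e = p⃗₀ − p⃗'  (incident photon momentum minus scattered photon momentum)

Photon momentum magnitudes (p = h/λ = E/c):
λ₀ = hc/E₀ = 3.3204 pm → p₀ = h/λ₀ = 1.9956e-22 kg·m/s
Δλ = λ_C(1 − cos 59°) = 1.1767 pm
λ' = 4.4971 pm → p' = h/λ' = 1.4734e-22 kg·m/s

The scattered photon makes angle θ = 59° with the incident direction, so by the law of cosines:
|p⃗_e|² = p₀² + p'² − 2p₀p'cos θ
|p⃗_e|² = (1.9956e-22)² + (1.4734e-22)² − 2·1.9956e-22·1.4734e-22·cos(59°)
|p⃗_e| = 1.7676e-22 kg·m/s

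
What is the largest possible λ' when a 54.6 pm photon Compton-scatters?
59.4526 pm (at θ = 180°)

The Compton shift is Δλ = λ_C(1 − cos θ).

Since cos θ ranges from −1 to 1, the factor (1 − cos θ) ranges from 0 to 2; the maximum shift occurs at θ = 180° (backscattering):
Δλ_max = 2λ_C = 2 × 2.4263 pm = 4.8526 pm

Maximum scattered wavelength:
λ'_max = λ₀ + Δλ_max = 54.6 + 4.8526 = 59.4526 pm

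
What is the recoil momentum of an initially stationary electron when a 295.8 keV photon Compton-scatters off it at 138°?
2.2287e-22 kg·m/s

The electron is initially at rest, so by conservation of momentum:
p⃗_e = p⃗₀ − p⃗'  (incident photon momentum minus scattered photon momentum)

Photon momentum magnitudes (p = h/λ = E/c):
λ₀ = hc/E₀ = 4.1915 pm → p₀ = h/λ₀ = 1.5808e-22 kg·m/s
Δλ = λ_C(1 − cos 138°) = 4.2294 pm
λ' = 8.4209 pm → p' = h/λ' = 7.8686e-23 kg·m/s

The scattered photon makes angle θ = 138° with the incident direction, so by the law of cosines:
|p⃗_e|² = p₀² + p'² − 2p₀p'cos θ
|p⃗_e|² = (1.5808e-22)² + (7.8686e-23)² − 2·1.5808e-22·7.8686e-23·cos(138°)
|p⃗_e| = 2.2287e-22 kg·m/s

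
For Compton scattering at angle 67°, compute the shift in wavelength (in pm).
1.4783 pm

Using the Compton scattering formula:
Δλ = λ_C(1 - cos θ)

where λ_C = h/(m_e·c) ≈ 2.4263 pm is the Compton wavelength of an electron.

For θ = 67°:
cos(67°) = 0.3907
1 - cos(67°) = 0.6093

Δλ = 2.4263 × 0.6093
Δλ = 1.4783 pm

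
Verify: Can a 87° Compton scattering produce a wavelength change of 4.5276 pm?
No, inconsistent

Calculate the expected shift for θ = 87°:

Δλ_expected = λ_C(1 - cos(87°))
Δλ_expected = 2.4263 × (1 - cos(87°))
Δλ_expected = 2.4263 × 0.9477
Δλ_expected = 2.2993 pm

Given shift: 4.5276 pm
Expected shift: 2.2993 pm
Difference: 2.2282 pm

The values do not match. The given shift corresponds to θ ≈ 150.0°, not 87°.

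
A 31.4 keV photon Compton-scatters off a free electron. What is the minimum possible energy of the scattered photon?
27.9634 keV (at θ = 180°)

The scattered photon has minimum energy when its wavelength is maximum, i.e., when the Compton shift Δλ = λ_C(1 − cos θ) is maximum. This occurs at θ = 180° (backscattering), giving Δλ_max = 2λ_C = 4.8526 pm.

Initial wavelength: λ₀ = hc/E₀ = 39.4854 pm
Maximum final wavelength: λ'_max = λ₀ + 2λ_C = 39.4854 + 4.8526 = 44.3380 pm
Minimum final energy: E'_min = hc/λ'_max = 27.9634 keV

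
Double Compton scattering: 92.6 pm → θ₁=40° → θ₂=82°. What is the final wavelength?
95.2563 pm

Apply Compton shift twice:

First scattering at θ₁ = 40°:
Δλ₁ = λ_C(1 - cos(40°))
Δλ₁ = 2.4263 × 0.2340
Δλ₁ = 0.5676 pm

After first scattering:
λ₁ = 92.6 + 0.5676 = 93.1676 pm

Second scattering at θ₂ = 82°:
Δλ₂ = λ_C(1 - cos(82°))
Δλ₂ = 2.4263 × 0.8608
Δλ₂ = 2.0886 pm

Final wavelength:
λ₂ = 93.1676 + 2.0886 = 95.2563 pm

Total shift: Δλ_total = 0.5676 + 2.0886 = 2.6563 pm

(Intermediate values are shown rounded; full precision is carried through to the final answer.)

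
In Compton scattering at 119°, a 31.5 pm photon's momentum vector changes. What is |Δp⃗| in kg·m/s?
3.4406e-23 kg·m/s

Photon momentum magnitude is p = h/λ.

Initial momentum:
p₀ = h/λ = 6.6261e-34/3.1500e-11 = 2.1035e-23 kg·m/s

After scattering:
λ' = λ + Δλ = 31.5 + 3.6026 = 35.1026 pm
p' = h/λ' = 6.6261e-34/3.5103e-11 = 1.8876e-23 kg·m/s

Momentum is a vector; the scattered photon's direction makes angle θ = 119° with the incident direction. The magnitude of the vector change Δp⃗ = p⃗₀ − p⃗' is found from the law of cosines:
|Δp⃗|² = p₀² + p'² − 2p₀p'cos θ
|Δp⃗|² = (2.1035e-23)² + (1.8876e-23)² − 2·2.1035e-23·1.8876e-23·cos(119°)
|Δp⃗| = 3.4406e-23 kg·m/s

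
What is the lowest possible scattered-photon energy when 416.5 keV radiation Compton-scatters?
158.3566 keV (at θ = 180°)

The scattered photon has minimum energy when its wavelength is maximum, i.e., when the Compton shift Δλ = λ_C(1 − cos θ) is maximum. This occurs at θ = 180° (backscattering), giving Δλ_max = 2λ_C = 4.8526 pm.

Initial wavelength: λ₀ = hc/E₀ = 2.9768 pm
Maximum final wavelength: λ'_max = λ₀ + 2λ_C = 2.9768 + 4.8526 = 7.8294 pm
Minimum final energy: E'_min = hc/λ'_max = 158.3566 keV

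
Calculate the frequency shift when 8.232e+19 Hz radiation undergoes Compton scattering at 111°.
3.911e+19 Hz (decrease)

Convert frequency to wavelength (c = 299792458 m/s):
λ₀ = c/f₀ = 299792458/8.232e+19 = 3.6417937e-12 m = 3.6418 pm

Calculate Compton shift:
Δλ = λ_C(1 - cos(111°)) = 3.2958 pm

Final wavelength:
λ' = λ₀ + Δλ = 3.6418 + 3.2958 = 6.9376 pm

Final frequency:
f' = c/λ' = 299792458/6.9376158e-12 = 4.3212606e+19 Hz

Frequency shift (decrease):
Δf = f₀ - f' = 8.232e+19 - 4.3212606e+19 = 3.911e+19 Hz

(Intermediate values are shown rounded; full precision is carried through to the final answer.)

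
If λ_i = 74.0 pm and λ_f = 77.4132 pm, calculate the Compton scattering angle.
114.00°

First find the wavelength shift:
Δλ = λ' - λ = 77.4132 - 74.0 = 3.4132 pm

Using Δλ = λ_C(1 - cos θ), with λ_C = h/(m_e·c) ≈ 2.42631024 pm:
cos θ = 1 - Δλ/λ_C
cos θ = 1 - 3.4132/2.42631024
cos θ = -0.406745

θ = arccos(-0.406745)
θ = 114.00°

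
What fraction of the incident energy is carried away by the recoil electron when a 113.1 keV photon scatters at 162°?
0.3016 (or 30.16%)

Calculate initial and final photon energies:

Initial: E₀ = 113.1 keV → λ₀ = 10.9624 pm
Compton shift: Δλ = 4.7339 pm
Final wavelength: λ' = 15.6962 pm
Final energy: E' = 78.9898 keV

Fractional energy loss:
(E₀ - E')/E₀ = (113.1000 - 78.9898)/113.1000
= 34.1102/113.1000
= 0.3016
= 30.16%

(Intermediate values are shown rounded; full precision is carried through to the final answer.)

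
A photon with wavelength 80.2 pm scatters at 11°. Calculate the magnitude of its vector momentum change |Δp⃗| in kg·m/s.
1.5833e-24 kg·m/s

Photon momentum magnitude is p = h/λ.

Initial momentum:
p₀ = h/λ = 6.6261e-34/8.0200e-11 = 8.2619e-24 kg·m/s

After scattering:
λ' = λ + Δλ = 80.2 + 0.0446 = 80.2446 pm
p' = h/λ' = 6.6261e-34/8.0245e-11 = 8.2573e-24 kg·m/s

Momentum is a vector; the scattered photon's direction makes angle θ = 11° with the incident direction. The magnitude of the vector change Δp⃗ = p⃗₀ − p⃗' is found from the law of cosines:
|Δp⃗|² = p₀² + p'² − 2p₀p'cos θ
|Δp⃗|² = (8.2619e-24)² + (8.2573e-24)² − 2·8.2619e-24·8.2573e-24·cos(11°)
|Δp⃗| = 1.5833e-24 kg·m/s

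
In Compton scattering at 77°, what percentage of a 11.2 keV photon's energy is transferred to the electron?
0.0167 (or 1.67%)

Calculate initial and final photon energies:

Initial: E₀ = 11.2 keV → λ₀ = 110.7002 pm
Compton shift: Δλ = 1.8805 pm
Final wavelength: λ' = 112.5807 pm
Final energy: E' = 11.0129 keV

Fractional energy loss:
(E₀ - E')/E₀ = (11.2000 - 11.0129)/11.2000
= 0.1871/11.2000
= 0.0167
= 1.67%

(Intermediate values are shown rounded; full precision is carried through to the final answer.)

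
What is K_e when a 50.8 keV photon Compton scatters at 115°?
6.2943 keV

By energy conservation: K_e = E_initial - E_final

First find the scattered photon energy:
Initial wavelength: λ = hc/E = 24.4063 pm
Compton shift: Δλ = λ_C(1 - cos(115°)) = 3.4517 pm
Final wavelength: λ' = 24.4063 + 3.4517 = 27.8581 pm
Final photon energy: E' = hc/λ' = 44.5057 keV

Electron kinetic energy:
K_e = E - E' = 50.8000 - 44.5057 = 6.2943 keV

(Intermediate values are shown rounded; full precision is carried through to the final answer.)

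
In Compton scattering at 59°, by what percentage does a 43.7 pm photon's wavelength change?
2.6926%

Calculate the Compton shift:
Δλ = λ_C(1 - cos(59°))
Δλ = 2.4263 × (1 - cos(59°))
Δλ = 2.4263 × 0.4850
Δλ = 1.1767 pm

Percentage change:
(Δλ/λ₀) × 100 = (1.1767/43.7) × 100
= 2.6926%

(Intermediate values are shown rounded; full precision is carried through to the final answer.)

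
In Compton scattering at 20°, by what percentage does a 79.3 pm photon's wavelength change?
0.1845%

Calculate the Compton shift:
Δλ = λ_C(1 - cos(20°))
Δλ = 2.4263 × (1 - cos(20°))
Δλ = 2.4263 × 0.0603
Δλ = 0.1463 pm

Percentage change:
(Δλ/λ₀) × 100 = (0.1463/79.3) × 100
= 0.1845%

(Intermediate values are shown rounded; full precision is carried through to the final answer.)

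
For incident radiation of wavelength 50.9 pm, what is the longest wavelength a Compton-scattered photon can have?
55.7526 pm (at θ = 180°)

The Compton shift is Δλ = λ_C(1 − cos θ).

Since cos θ ranges from −1 to 1, the factor (1 − cos θ) ranges from 0 to 2; the maximum shift occurs at θ = 180° (backscattering):
Δλ_max = 2λ_C = 2 × 2.4263 pm = 4.8526 pm

Maximum scattered wavelength:
λ'_max = λ₀ + Δλ_max = 50.9 + 4.8526 = 55.7526 pm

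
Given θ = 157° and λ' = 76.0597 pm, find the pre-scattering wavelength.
71.4000 pm

From λ' = λ + Δλ, we have λ = λ' - Δλ

First calculate the Compton shift:
Δλ = λ_C(1 - cos θ)
Δλ = 2.4263 × (1 - cos(157°))
Δλ = 2.4263 × 1.9205
Δλ = 4.6597 pm

Initial wavelength:
λ = λ' - Δλ
λ = 76.0597 - 4.6597
λ = 71.4000 pm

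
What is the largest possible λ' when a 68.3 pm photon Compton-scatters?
73.1526 pm (at θ = 180°)

The Compton shift is Δλ = λ_C(1 − cos θ).

Since cos θ ranges from −1 to 1, the factor (1 − cos θ) ranges from 0 to 2; the maximum shift occurs at θ = 180° (backscattering):
Δλ_max = 2λ_C = 2 × 2.4263 pm = 4.8526 pm

Maximum scattered wavelength:
λ'_max = λ₀ + Δλ_max = 68.3 + 4.8526 = 73.1526 pm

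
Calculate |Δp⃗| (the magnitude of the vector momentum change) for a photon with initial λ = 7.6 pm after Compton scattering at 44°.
6.2986e-23 kg·m/s

Photon momentum magnitude is p = h/λ.

Initial momentum:
p₀ = h/λ = 6.6261e-34/7.6000e-12 = 8.7185e-23 kg·m/s

After scattering:
λ' = λ + Δλ = 7.6 + 0.6810 = 8.2810 pm
p' = h/λ' = 6.6261e-34/8.2810e-12 = 8.0016e-23 kg·m/s

Momentum is a vector; the scattered photon's direction makes angle θ = 44° with the incident direction. The magnitude of the vector change Δp⃗ = p⃗₀ − p⃗' is found from the law of cosines:
|Δp⃗|² = p₀² + p'² − 2p₀p'cos θ
|Δp⃗|² = (8.7185e-23)² + (8.0016e-23)² − 2·8.7185e-23·8.0016e-23·cos(44°)
|Δp⃗| = 6.2986e-23 kg·m/s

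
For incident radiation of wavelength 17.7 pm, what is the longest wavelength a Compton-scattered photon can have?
22.5526 pm (at θ = 180°)

The Compton shift is Δλ = λ_C(1 − cos θ).

Since cos θ ranges from −1 to 1, the factor (1 − cos θ) ranges from 0 to 2; the maximum shift occurs at θ = 180° (backscattering):
Δλ_max = 2λ_C = 2 × 2.4263 pm = 4.8526 pm

Maximum scattered wavelength:
λ'_max = λ₀ + Δλ_max = 17.7 + 4.8526 = 22.5526 pm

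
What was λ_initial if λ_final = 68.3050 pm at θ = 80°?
66.3000 pm

From λ' = λ + Δλ, we have λ = λ' - Δλ

First calculate the Compton shift:
Δλ = λ_C(1 - cos θ)
Δλ = 2.4263 × (1 - cos(80°))
Δλ = 2.4263 × 0.8264
Δλ = 2.0050 pm

Initial wavelength:
λ = λ' - Δλ
λ = 68.3050 - 2.0050
λ = 66.3000 pm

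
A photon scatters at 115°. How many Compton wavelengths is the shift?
1.4226 λ_C

The Compton shift formula is:
Δλ = λ_C(1 - cos θ)

Dividing both sides by λ_C:
Δλ/λ_C = 1 - cos θ

For θ = 115°:
Δλ/λ_C = 1 - cos(115°)
Δλ/λ_C = 1 - -0.4226
Δλ/λ_C = 1.4226

This means the shift is 1.4226 × λ_C = 3.4517 pm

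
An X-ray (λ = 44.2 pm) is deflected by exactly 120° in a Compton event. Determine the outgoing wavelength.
47.8395 pm

Using the Compton formula: λ' = λ + λ_C(1 − cos θ)

For θ = 120°, cos θ = -1/2 (exact) = -0.5000, so:
1 − cos 120° = 1 − (-1/2) = 1.5000

Δλ = λ_C × 1.5000 = 2.4263 × 1.5000 = 3.6395 pm

λ' = 44.2 + 3.6395 = 47.8395 pm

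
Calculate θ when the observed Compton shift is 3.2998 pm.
111.10°

From the Compton formula Δλ = λ_C(1 - cos θ), we can solve for θ:

cos θ = 1 - Δλ/λ_C

Given:
- Δλ = 3.2998 pm
- λ_C = h/(m_e·c) ≈ 2.42631024 pm

cos θ = 1 - 3.2998/2.42631024
cos θ = 1 - 1.360007
cos θ = -0.360007

θ = arccos(-0.360007)
θ = 111.10°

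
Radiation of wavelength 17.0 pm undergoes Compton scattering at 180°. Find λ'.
21.8526 pm

Using the Compton formula: λ' = λ + λ_C(1 − cos θ)

For θ = 180°, cos θ = -1 (exact) = -1.0000, so:
1 − cos 180° = 1 − (-1) = 2.0000

Δλ = λ_C × 2.0000 = 2.4263 × 2.0000 = 4.8526 pm

λ' = 17.0 + 4.8526 = 21.8526 pm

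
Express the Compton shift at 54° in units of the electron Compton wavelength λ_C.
0.4122 λ_C

The Compton shift formula is:
Δλ = λ_C(1 - cos θ)

Dividing both sides by λ_C:
Δλ/λ_C = 1 - cos θ

For θ = 54°:
Δλ/λ_C = 1 - cos(54°)
Δλ/λ_C = 1 - 0.5878
Δλ/λ_C = 0.4122

This means the shift is 0.4122 × λ_C = 1.0002 pm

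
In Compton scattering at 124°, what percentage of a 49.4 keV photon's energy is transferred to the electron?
0.1310 (or 13.10%)

Calculate initial and final photon energies:

Initial: E₀ = 49.4 keV → λ₀ = 25.0980 pm
Compton shift: Δλ = 3.7831 pm
Final wavelength: λ' = 28.8811 pm
Final energy: E' = 42.9292 keV

Fractional energy loss:
(E₀ - E')/E₀ = (49.4000 - 42.9292)/49.4000
= 6.4708/49.4000
= 0.1310
= 13.10%

(Intermediate values are shown rounded; full precision is carried through to the final answer.)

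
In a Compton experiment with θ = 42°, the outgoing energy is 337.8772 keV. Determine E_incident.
407.0001 keV

Convert final energy to wavelength (hc ≈ 1239.842 keV·pm):
λ' = hc/E' = 1239.842 / 337.8772 = 3.6695 pm

Calculate the Compton shift:
Δλ = λ_C(1 - cos(42°))
Δλ = 2.4263 × (1 - cos(42°))
Δλ = 0.6232 pm

Initial wavelength:
λ = λ' - Δλ = 3.6695 - 0.6232 = 3.0463 pm

Initial energy:
E = hc/λ = 1239.842 / 3.0463 = 407.0001 keV

(Intermediate values are shown rounded; full precision is carried through to the final answer.)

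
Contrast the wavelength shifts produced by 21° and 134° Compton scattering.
134° produces the larger shift by a factor of 25.514

Calculate both shifts using Δλ = λ_C(1 - cos θ):

For θ₁ = 21°:
Δλ₁ = 2.4263 × (1 - cos(21°))
Δλ₁ = 2.4263 × 0.0664
Δλ₁ = 0.1612 pm

For θ₂ = 134°:
Δλ₂ = 2.4263 × (1 - cos(134°))
Δλ₂ = 2.4263 × 1.6947
Δλ₂ = 4.1118 pm

The 134° angle produces the larger shift.
Ratio: 4.1118/0.1612 = 25.514

(Intermediate values are shown rounded; full precision is carried through to the final answer.)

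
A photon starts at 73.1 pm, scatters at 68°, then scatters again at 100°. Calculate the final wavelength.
77.4650 pm

Apply Compton shift twice:

First scattering at θ₁ = 68°:
Δλ₁ = λ_C(1 - cos(68°))
Δλ₁ = 2.4263 × 0.6254
Δλ₁ = 1.5174 pm

After first scattering:
λ₁ = 73.1 + 1.5174 = 74.6174 pm

Second scattering at θ₂ = 100°:
Δλ₂ = λ_C(1 - cos(100°))
Δλ₂ = 2.4263 × 1.1736
Δλ₂ = 2.8476 pm

Final wavelength:
λ₂ = 74.6174 + 2.8476 = 77.4650 pm

Total shift: Δλ_total = 1.5174 + 2.8476 = 4.3650 pm

(Intermediate values are shown rounded; full precision is carried through to the final answer.)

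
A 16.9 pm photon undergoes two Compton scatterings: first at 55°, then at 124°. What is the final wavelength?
21.7177 pm

Apply Compton shift twice:

First scattering at θ₁ = 55°:
Δλ₁ = λ_C(1 - cos(55°))
Δλ₁ = 2.4263 × 0.4264
Δλ₁ = 1.0346 pm

After first scattering:
λ₁ = 16.9 + 1.0346 = 17.9346 pm

Second scattering at θ₂ = 124°:
Δλ₂ = λ_C(1 - cos(124°))
Δλ₂ = 2.4263 × 1.5592
Δλ₂ = 3.7831 pm

Final wavelength:
λ₂ = 17.9346 + 3.7831 = 21.7177 pm

Total shift: Δλ_total = 1.0346 + 3.7831 = 4.8177 pm

(Intermediate values are shown rounded; full precision is carried through to the final answer.)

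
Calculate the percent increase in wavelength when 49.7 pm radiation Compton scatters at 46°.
1.4907%

Calculate the Compton shift:
Δλ = λ_C(1 - cos(46°))
Δλ = 2.4263 × (1 - cos(46°))
Δλ = 2.4263 × 0.3053
Δλ = 0.7409 pm

Percentage change:
(Δλ/λ₀) × 100 = (0.7409/49.7) × 100
= 1.4907%

(Intermediate values are shown rounded; full precision is carried through to the final answer.)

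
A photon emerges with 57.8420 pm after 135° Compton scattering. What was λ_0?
53.7000 pm

From λ' = λ + Δλ, we have λ = λ' - Δλ

First calculate the Compton shift:
Δλ = λ_C(1 - cos θ)
Δλ = 2.4263 × (1 - cos(135°))
Δλ = 2.4263 × 1.7071
Δλ = 4.1420 pm

Initial wavelength:
λ = λ' - Δλ
λ = 57.8420 - 4.1420
λ = 53.7000 pm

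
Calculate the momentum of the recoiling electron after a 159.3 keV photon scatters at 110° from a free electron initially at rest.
1.1978e-22 kg·m/s

The electron is initially at rest, so by conservation of momentum:
p⃗_e = p⃗₀ − p⃗'  (incident photon momentum minus scattered photon momentum)

Photon momentum magnitudes (p = h/λ = E/c):
λ₀ = hc/E₀ = 7.7831 pm → p₀ = h/λ₀ = 8.5134e-23 kg·m/s
Δλ = λ_C(1 − cos 110°) = 3.2562 pm
λ' = 11.0392 pm → p' = h/λ' = 6.0023e-23 kg·m/s

The scattered photon makes angle θ = 110° with the incident direction, so by the law of cosines:
|p⃗_e|² = p₀² + p'² − 2p₀p'cos θ
|p⃗_e|² = (8.5134e-23)² + (6.0023e-23)² − 2·8.5134e-23·6.0023e-23·cos(110°)
|p⃗_e| = 1.1978e-22 kg·m/s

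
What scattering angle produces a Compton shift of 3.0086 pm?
103.89°

From the Compton formula Δλ = λ_C(1 - cos θ), we can solve for θ:

cos θ = 1 - Δλ/λ_C

Given:
- Δλ = 3.0086 pm
- λ_C = h/(m_e·c) ≈ 2.42631024 pm

cos θ = 1 - 3.0086/2.42631024
cos θ = 1 - 1.239990
cos θ = -0.239990

θ = arccos(-0.239990)
θ = 103.89°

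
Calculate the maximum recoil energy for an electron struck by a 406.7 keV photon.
249.7811 keV

Maximum energy transfer occurs at θ = 180° (backscattering).

Initial photon: E₀ = 406.7 keV → λ₀ = 3.0485 pm

Maximum Compton shift (at 180°):
Δλ_max = 2λ_C = 2 × 2.4263 = 4.8526 pm

Final wavelength:
λ' = 3.0485 + 4.8526 = 7.9012 pm

Minimum photon energy (maximum energy to electron):
E'_min = hc/λ' = 156.9189 keV

Maximum electron kinetic energy:
K_max = E₀ - E'_min = 406.7000 - 156.9189 = 249.7811 keV

(Intermediate values are shown rounded; full precision is carried through to the final answer.)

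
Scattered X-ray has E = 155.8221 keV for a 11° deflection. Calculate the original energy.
156.7000 keV

Convert final energy to wavelength (hc ≈ 1239.842 keV·pm):
λ' = hc/E' = 1239.842 / 155.8221 = 7.9568 pm

Calculate the Compton shift:
Δλ = λ_C(1 - cos(11°))
Δλ = 2.4263 × (1 - cos(11°))
Δλ = 0.0446 pm

Initial wavelength:
λ = λ' - Δλ = 7.9568 - 0.0446 = 7.9122 pm

Initial energy:
E = hc/λ = 1239.842 / 7.9122 = 156.7000 keV

(Intermediate values are shown rounded; full precision is carried through to the final answer.)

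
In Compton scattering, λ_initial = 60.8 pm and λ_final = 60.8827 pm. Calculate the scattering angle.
15.00°

First find the wavelength shift:
Δλ = λ' - λ = 60.8827 - 60.8 = 0.0827 pm

Using Δλ = λ_C(1 - cos θ), with λ_C = h/(m_e·c) ≈ 2.42631024 pm:
cos θ = 1 - Δλ/λ_C
cos θ = 1 - 0.0827/2.42631024
cos θ = 0.965915

θ = arccos(0.965915)
θ = 15.00°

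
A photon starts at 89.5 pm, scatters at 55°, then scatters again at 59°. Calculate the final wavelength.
91.7113 pm

Apply Compton shift twice:

First scattering at θ₁ = 55°:
Δλ₁ = λ_C(1 - cos(55°))
Δλ₁ = 2.4263 × 0.4264
Δλ₁ = 1.0346 pm

After first scattering:
λ₁ = 89.5 + 1.0346 = 90.5346 pm

Second scattering at θ₂ = 59°:
Δλ₂ = λ_C(1 - cos(59°))
Δλ₂ = 2.4263 × 0.4850
Δλ₂ = 1.1767 pm

Final wavelength:
λ₂ = 90.5346 + 1.1767 = 91.7113 pm

Total shift: Δλ_total = 1.0346 + 1.1767 = 2.2113 pm

(Intermediate values are shown rounded; full precision is carried through to the final answer.)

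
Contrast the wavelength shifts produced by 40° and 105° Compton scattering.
105° produces the larger shift by a factor of 5.381

Calculate both shifts using Δλ = λ_C(1 - cos θ):

For θ₁ = 40°:
Δλ₁ = 2.4263 × (1 - cos(40°))
Δλ₁ = 2.4263 × 0.2340
Δλ₁ = 0.5676 pm

For θ₂ = 105°:
Δλ₂ = 2.4263 × (1 - cos(105°))
Δλ₂ = 2.4263 × 1.2588
Δλ₂ = 3.0543 pm

The 105° angle produces the larger shift.
Ratio: 3.0543/0.5676 = 5.381

(Intermediate values are shown rounded; full precision is carried through to the final answer.)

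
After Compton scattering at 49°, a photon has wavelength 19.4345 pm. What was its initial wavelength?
18.6000 pm

From λ' = λ + Δλ, we have λ = λ' - Δλ

First calculate the Compton shift:
Δλ = λ_C(1 - cos θ)
Δλ = 2.4263 × (1 - cos(49°))
Δλ = 2.4263 × 0.3439
Δλ = 0.8345 pm

Initial wavelength:
λ = λ' - Δλ
λ = 19.4345 - 0.8345
λ = 18.6000 pm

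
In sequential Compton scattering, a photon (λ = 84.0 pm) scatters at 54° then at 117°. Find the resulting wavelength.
88.5280 pm

Apply Compton shift twice:

First scattering at θ₁ = 54°:
Δλ₁ = λ_C(1 - cos(54°))
Δλ₁ = 2.4263 × 0.4122
Δλ₁ = 1.0002 pm

After first scattering:
λ₁ = 84.0 + 1.0002 = 85.0002 pm

Second scattering at θ₂ = 117°:
Δλ₂ = λ_C(1 - cos(117°))
Δλ₂ = 2.4263 × 1.4540
Δλ₂ = 3.5278 pm

Final wavelength:
λ₂ = 85.0002 + 3.5278 = 88.5280 pm

Total shift: Δλ_total = 1.0002 + 3.5278 = 4.5280 pm

(Intermediate values are shown rounded; full precision is carried through to the final answer.)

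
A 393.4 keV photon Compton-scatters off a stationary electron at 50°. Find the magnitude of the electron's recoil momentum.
1.6378e-22 kg·m/s

The electron is initially at rest, so by conservation of momentum:
p⃗_e = p⃗₀ − p⃗'  (incident photon momentum minus scattered photon momentum)

Photon momentum magnitudes (p = h/λ = E/c):
λ₀ = hc/E₀ = 3.1516 pm → p₀ = h/λ₀ = 2.1024e-22 kg·m/s
Δλ = λ_C(1 − cos 50°) = 0.8667 pm
λ' = 4.0183 pm → p' = h/λ' = 1.6490e-22 kg·m/s

The scattered photon makes angle θ = 50° with the incident direction, so by the law of cosines:
|p⃗_e|² = p₀² + p'² − 2p₀p'cos θ
|p⃗_e|² = (2.1024e-22)² + (1.6490e-22)² − 2·2.1024e-22·1.6490e-22·cos(50°)
|p⃗_e| = 1.6378e-22 kg·m/s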